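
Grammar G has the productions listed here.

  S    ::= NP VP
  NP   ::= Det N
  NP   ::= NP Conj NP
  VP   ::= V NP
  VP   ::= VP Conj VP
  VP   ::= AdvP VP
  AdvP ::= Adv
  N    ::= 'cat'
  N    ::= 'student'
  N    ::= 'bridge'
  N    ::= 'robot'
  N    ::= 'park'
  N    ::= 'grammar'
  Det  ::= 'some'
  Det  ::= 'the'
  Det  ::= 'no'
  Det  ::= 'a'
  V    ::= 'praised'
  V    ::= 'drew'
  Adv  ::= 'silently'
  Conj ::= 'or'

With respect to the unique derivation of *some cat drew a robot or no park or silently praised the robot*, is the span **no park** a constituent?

Yes

[S [NP [Det some] [N cat]] [VP [VP [V drew] [NP [NP [Det a] [N robot]] [Conj or] [NP [Det no] [N park]]]] [Conj or] [VP [AdvP [Adv silently]] [VP [V praised] [NP [Det the] [N robot]]]]]]
The words 'no park' are exhaustively dominated by a single NP node (built by NP → Det N), so they form a constituent.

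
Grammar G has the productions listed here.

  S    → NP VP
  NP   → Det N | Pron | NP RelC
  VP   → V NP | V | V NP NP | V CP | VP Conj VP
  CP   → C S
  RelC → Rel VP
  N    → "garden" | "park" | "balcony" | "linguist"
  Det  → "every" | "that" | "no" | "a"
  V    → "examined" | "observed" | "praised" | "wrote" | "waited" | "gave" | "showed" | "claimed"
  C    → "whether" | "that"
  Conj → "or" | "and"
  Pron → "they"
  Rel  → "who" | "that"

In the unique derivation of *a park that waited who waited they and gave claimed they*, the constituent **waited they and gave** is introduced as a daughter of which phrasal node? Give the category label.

RelC

S
  NP
    NP
      NP
        Det: a
        N: park
      RelC
        Rel: that
        VP
          V: waited
    RelC
      Rel: who
      VP
        VP
          V: waited
          NP
            Pron: they
        Conj: and
        VP
          V: gave
  VP
    V: claimed
    NP
      Pron: they
The span 'waited they and gave' is the VP node built by VP → VP Conj VP.
Its mother is the RelC built by RelC → Rel VP.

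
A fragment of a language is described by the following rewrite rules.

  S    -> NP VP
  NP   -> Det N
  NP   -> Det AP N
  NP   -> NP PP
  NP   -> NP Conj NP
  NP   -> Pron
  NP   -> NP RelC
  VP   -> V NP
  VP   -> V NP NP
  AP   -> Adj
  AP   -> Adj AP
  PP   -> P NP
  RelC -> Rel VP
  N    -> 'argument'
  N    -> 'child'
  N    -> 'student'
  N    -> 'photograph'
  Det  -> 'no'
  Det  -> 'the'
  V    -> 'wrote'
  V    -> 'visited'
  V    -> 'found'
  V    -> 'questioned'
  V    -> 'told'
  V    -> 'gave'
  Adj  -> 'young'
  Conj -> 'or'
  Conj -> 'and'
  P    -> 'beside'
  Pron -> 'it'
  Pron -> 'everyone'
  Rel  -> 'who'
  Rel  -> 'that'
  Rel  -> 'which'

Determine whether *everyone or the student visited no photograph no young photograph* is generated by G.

[S [NP [NP [Pron everyone]] [Conj or] [NP [Det the] [N student]]] [VP [V visited] [NP [Det no] [N photograph]] [NP [Det no] [AP [Adj young]] [N photograph]]]]
Every word is introduced by a lexical rule and the phrasal rules combine the resulting categories into a single S.

Grammatical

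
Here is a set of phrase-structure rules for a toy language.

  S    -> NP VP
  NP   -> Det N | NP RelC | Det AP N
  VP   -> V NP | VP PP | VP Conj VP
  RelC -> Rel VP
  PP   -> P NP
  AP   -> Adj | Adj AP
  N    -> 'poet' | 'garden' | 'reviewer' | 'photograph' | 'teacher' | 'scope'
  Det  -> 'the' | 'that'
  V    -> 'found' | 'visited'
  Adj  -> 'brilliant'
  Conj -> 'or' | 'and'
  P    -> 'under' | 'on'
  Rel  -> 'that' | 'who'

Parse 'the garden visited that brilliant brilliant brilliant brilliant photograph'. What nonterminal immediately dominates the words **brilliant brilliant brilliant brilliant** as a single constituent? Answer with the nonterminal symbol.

AP

[S [NP [Det the] [N garden]] [VP [V visited] [NP [Det that] [AP [Adj brilliant] [AP [Adj brilliant] [AP [Adj brilliant] [AP [Adj brilliant]]]]] [N photograph]]]]
The span 'brilliant brilliant brilliant brilliant' is the AP node built by AP → Adj AP.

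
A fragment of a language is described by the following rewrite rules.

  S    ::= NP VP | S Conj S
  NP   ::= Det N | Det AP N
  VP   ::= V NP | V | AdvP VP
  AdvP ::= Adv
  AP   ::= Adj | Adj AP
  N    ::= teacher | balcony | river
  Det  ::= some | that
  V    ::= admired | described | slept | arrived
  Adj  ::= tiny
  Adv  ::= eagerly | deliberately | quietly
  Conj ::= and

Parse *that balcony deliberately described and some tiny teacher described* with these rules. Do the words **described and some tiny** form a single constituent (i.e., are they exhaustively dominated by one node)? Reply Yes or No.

[S [S [NP [Det that] [N balcony]] [VP [AdvP [Adv deliberately]] [VP [V described]]]] [Conj and] [S [NP [Det some] [AP [Adj tiny]] [N teacher]] [VP [V described]]]]
The smallest constituent containing 'described and some tiny' is the S spanning 'that balcony deliberately described and some tiny teacher described'; no single node in the tree dominates exactly the given words.

No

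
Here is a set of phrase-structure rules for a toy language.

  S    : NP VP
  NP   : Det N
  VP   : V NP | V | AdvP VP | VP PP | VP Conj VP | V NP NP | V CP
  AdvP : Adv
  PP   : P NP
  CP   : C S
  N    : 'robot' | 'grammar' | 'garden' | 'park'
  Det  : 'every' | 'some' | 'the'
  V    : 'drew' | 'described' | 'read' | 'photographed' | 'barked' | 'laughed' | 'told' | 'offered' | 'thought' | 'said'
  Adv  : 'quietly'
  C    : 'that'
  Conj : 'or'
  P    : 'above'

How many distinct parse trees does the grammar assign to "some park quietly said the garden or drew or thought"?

5

Two of the 5 distinct bracketings:
[S [NP [Det some] [N park]] [VP [AdvP [Adv quietly]] [VP [VP [V said] [NP [Det the] [N garden]]] [Conj or] [VP [VP [V drew]] [Conj or] [VP [V thought]]]]]]
[S [NP [Det some] [N park]] [VP [AdvP [Adv quietly]] [VP [VP [VP [V said] [NP [Det the] [N garden]]] [Conj or] [VP [V drew]]] [Conj or] [VP [V thought]]]]]
The trees differ in how a recursive rule is bracketed over the same span.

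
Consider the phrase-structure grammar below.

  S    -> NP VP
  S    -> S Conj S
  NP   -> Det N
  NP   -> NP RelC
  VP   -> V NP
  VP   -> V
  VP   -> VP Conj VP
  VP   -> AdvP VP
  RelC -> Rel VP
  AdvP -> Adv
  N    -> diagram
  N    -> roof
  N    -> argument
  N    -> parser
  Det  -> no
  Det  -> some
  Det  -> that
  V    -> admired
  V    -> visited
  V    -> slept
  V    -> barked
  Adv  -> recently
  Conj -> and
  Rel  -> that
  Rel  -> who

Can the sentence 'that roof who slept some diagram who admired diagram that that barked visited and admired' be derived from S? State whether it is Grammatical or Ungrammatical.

A V word can never sit immediately before an N word in any string this grammar generates, so the substring 'admired diagram' rules out a derivation.

Ungrammatical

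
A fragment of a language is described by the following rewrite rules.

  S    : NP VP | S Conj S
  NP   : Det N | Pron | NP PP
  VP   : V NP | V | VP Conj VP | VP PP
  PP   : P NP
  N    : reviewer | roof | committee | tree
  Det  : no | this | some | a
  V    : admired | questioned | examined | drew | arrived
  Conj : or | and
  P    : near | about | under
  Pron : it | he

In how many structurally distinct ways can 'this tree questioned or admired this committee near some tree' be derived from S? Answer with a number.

3

Two of the 3 distinct bracketings:
[S [NP [Det this] [N tree]] [VP [VP [V questioned]] [Conj or] [VP [V admired] [NP [NP [Det this] [N committee]] [PP [P near] [NP [Det some] [N tree]]]]]]]
[S [NP [Det this] [N tree]] [VP [VP [V questioned]] [Conj or] [VP [VP [V admired] [NP [Det this] [N committee]]] [PP [P near] [NP [Det some] [N tree]]]]]]
The difference turns on whether NP → NP PP is used at the relevant span, versus an alternative expansion of NP.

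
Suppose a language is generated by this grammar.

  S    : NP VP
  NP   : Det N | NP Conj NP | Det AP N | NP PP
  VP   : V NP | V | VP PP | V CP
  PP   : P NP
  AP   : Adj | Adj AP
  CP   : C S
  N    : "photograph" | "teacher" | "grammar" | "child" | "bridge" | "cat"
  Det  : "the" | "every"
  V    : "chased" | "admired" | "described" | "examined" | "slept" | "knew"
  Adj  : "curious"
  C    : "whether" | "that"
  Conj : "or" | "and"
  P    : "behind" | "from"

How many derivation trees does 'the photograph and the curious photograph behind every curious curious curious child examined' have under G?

The two bracketings:
[S [NP [NP [Det the] [N photograph]] [Conj and] [NP [NP [Det the] [AP [Adj curious]] [N photograph]] [PP [P behind] [NP [Det every] [AP [Adj curious] [AP [Adj curious] [AP [Adj curious]]]] [N child]]]]] [VP [V examined]]]
[S [NP [NP [NP [Det the] [N photograph]] [Conj and] [NP [Det the] [AP [Adj curious]] [N photograph]]] [PP [P behind] [NP [Det every] [AP [Adj curious] [AP [Adj curious] [AP [Adj curious]]]] [N child]]]] [VP [V examined]]]
The trees differ in how a recursive rule is bracketed over the same span.

2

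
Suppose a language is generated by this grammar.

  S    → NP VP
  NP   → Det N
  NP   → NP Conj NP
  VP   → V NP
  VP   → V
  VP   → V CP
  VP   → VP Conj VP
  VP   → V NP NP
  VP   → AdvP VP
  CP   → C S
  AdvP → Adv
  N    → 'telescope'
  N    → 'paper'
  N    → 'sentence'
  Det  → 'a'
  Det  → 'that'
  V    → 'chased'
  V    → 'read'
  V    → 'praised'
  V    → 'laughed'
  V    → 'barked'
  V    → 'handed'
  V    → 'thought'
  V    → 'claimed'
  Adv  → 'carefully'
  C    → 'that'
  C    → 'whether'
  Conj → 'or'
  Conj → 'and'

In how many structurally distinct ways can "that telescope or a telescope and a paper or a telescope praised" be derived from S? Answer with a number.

5

Two of the 5 distinct bracketings:
[S [NP [NP [Det that] [N telescope]] [Conj or] [NP [NP [Det a] [N telescope]] [Conj and] [NP [NP [Det a] [N paper]] [Conj or] [NP [Det a] [N telescope]]]]] [VP [V praised]]]
[S [NP [NP [Det that] [N telescope]] [Conj or] [NP [NP [NP [Det a] [N telescope]] [Conj and] [NP [Det a] [N paper]]] [Conj or] [NP [Det a] [N telescope]]]] [VP [V praised]]]
The trees differ in how a recursive rule is bracketed over the same span.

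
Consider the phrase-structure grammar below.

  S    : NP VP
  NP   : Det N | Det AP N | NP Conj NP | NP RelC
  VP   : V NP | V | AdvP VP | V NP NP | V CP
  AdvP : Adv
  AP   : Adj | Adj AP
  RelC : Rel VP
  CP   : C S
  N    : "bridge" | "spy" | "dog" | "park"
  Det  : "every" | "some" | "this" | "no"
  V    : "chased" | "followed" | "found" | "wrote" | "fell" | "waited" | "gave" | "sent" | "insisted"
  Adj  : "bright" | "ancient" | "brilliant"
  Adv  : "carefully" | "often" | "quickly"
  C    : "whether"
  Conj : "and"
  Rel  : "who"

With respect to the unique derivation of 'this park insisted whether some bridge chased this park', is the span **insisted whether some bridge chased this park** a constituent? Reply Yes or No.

Yes

[S [NP [Det this] [N park]] [VP [V insisted] [CP [C whether] [S [NP [Det some] [N bridge]] [VP [V chased] [NP [Det this] [N park]]]]]]]
The words 'insisted whether some bridge chased this park' are exhaustively dominated by a single VP node (built by VP → V CP), so they form a constituent.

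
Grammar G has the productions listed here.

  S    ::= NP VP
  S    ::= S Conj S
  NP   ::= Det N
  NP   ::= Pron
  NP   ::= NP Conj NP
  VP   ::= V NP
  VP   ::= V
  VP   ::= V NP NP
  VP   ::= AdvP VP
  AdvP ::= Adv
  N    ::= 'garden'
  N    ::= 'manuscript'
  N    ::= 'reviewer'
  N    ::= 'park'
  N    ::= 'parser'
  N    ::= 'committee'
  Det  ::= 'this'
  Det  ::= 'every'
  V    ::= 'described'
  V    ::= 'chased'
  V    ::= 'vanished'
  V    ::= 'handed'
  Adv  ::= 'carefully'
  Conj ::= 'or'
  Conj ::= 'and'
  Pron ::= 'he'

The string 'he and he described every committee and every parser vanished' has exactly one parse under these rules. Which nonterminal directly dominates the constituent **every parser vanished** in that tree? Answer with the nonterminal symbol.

S

[S [S [NP [NP [Pron he]] [Conj and] [NP [Pron he]]] [VP [V described] [NP [Det every] [N committee]]]] [Conj and] [S [NP [Det every] [N parser]] [VP [V vanished]]]]
The span 'every parser vanished' is the S node built by S → NP VP.
Its mother is the S built by S → S Conj S.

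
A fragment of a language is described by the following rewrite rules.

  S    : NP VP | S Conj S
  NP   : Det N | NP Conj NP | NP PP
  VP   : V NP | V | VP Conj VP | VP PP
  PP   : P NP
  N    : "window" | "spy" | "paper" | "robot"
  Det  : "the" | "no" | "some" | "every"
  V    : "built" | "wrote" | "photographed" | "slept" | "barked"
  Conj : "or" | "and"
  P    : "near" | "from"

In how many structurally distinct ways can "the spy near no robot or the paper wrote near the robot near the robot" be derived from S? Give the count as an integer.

Two of the 4 distinct bracketings:
[S [NP [NP [NP [Det the] [N spy]] [PP [P near] [NP [Det no] [N robot]]]] [Conj or] [NP [Det the] [N paper]]] [VP [VP [V wrote]] [PP [P near] [NP [NP [Det the] [N robot]] [PP [P near] [NP [Det the] [N robot]]]]]]]
[S [NP [NP [NP [Det the] [N spy]] [PP [P near] [NP [Det no] [N robot]]]] [Conj or] [NP [Det the] [N paper]]] [VP [VP [VP [V wrote]] [PP [P near] [NP [Det the] [N robot]]]] [PP [P near] [NP [Det the] [N robot]]]]]
The trees differ in how a recursive rule is bracketed over the same span.

4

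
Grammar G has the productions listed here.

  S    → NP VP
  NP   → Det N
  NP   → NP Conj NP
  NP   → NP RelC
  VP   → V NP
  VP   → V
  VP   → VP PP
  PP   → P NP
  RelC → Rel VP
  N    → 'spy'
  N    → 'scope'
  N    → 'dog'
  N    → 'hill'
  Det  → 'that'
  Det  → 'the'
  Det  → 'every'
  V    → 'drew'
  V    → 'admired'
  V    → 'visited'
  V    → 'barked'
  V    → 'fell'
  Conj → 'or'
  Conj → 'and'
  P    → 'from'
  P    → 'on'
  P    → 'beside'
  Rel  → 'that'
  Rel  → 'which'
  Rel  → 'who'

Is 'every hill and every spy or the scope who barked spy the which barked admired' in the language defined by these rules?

A V word can never sit immediately before an N word in any string this grammar generates, so the substring 'barked spy' rules out a derivation.

Ungrammatical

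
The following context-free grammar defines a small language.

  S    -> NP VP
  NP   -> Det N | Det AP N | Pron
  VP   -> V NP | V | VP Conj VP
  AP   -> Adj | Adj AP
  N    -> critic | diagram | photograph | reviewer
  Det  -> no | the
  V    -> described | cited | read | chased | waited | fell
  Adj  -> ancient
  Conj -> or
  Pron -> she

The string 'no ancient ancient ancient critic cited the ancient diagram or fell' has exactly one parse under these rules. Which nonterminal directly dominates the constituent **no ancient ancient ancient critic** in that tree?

S

S
  NP
    Det: no
    AP
      Adj: ancient
      AP
        Adj: ancient
        AP
          Adj: ancient
    N: critic
  VP
    VP
      V: cited
      NP
        Det: the
        AP
          Adj: ancient
        N: diagram
    Conj: or
    VP
      V: fell
The span 'no ancient ancient ancient critic' is the NP node built by NP → Det AP N.
Its mother is the S built by S → NP VP.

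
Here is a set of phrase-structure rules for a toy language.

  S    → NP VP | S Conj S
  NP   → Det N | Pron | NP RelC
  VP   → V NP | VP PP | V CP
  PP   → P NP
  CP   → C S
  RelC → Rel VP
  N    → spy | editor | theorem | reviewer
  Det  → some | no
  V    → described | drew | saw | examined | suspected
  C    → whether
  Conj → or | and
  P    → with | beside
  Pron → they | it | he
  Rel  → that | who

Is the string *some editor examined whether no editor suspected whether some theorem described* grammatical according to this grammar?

For S → NP VP, the only prefix that parses as NP is 'some editor', but the remainder 'examined whether no editor suspected whether some theorem described' is not a VP under these rules. The alternative S rule S → S Conj S likewise has no satisfying split.

Ungrammatical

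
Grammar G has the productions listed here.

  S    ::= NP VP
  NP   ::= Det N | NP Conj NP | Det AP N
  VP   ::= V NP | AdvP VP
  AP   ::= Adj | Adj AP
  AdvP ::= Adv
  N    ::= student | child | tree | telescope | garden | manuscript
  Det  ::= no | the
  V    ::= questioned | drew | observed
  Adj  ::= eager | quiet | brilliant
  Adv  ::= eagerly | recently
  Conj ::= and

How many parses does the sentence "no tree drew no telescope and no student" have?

1

[S [NP [Det no] [N tree]] [VP [V drew] [NP [NP [Det no] [N telescope]] [Conj and] [NP [Det no] [N student]]]]]
No rule offers an alternative attachment or grouping for any span, so this is the only derivation.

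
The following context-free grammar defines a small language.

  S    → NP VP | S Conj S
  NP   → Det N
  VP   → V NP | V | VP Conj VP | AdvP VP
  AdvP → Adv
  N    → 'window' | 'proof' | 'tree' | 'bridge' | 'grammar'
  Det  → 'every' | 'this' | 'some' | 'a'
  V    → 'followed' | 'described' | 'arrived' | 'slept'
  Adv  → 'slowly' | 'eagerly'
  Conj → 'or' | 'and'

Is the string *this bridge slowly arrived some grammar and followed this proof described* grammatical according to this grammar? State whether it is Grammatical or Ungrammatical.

Ungrammatical

For S → NP VP, the only prefix that parses as NP is 'this bridge', but the remainder 'slowly arrived some grammar and followed this proof described' is not a VP under these rules. The alternative S rule S → S Conj S likewise has no satisfying split.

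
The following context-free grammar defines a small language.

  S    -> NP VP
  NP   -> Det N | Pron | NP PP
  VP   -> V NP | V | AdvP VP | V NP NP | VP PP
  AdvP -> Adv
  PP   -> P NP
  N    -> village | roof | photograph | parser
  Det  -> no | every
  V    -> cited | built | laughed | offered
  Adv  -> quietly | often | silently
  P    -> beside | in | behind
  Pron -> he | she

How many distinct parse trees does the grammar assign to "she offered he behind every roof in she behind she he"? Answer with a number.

5

Two of the 5 distinct bracketings:
[S [NP [Pron she]] [VP [V offered] [NP [NP [Pron he]] [PP [P behind] [NP [NP [Det every] [N roof]] [PP [P in] [NP [NP [Pron she]] [PP [P behind] [NP [Pron she]]]]]]]] [NP [Pron he]]]]
[S [NP [Pron she]] [VP [V offered] [NP [NP [Pron he]] [PP [P behind] [NP [NP [NP [Det every] [N roof]] [PP [P in] [NP [Pron she]]]] [PP [P behind] [NP [Pron she]]]]]] [NP [Pron he]]]]
The trees differ in how a recursive rule is bracketed over the same span.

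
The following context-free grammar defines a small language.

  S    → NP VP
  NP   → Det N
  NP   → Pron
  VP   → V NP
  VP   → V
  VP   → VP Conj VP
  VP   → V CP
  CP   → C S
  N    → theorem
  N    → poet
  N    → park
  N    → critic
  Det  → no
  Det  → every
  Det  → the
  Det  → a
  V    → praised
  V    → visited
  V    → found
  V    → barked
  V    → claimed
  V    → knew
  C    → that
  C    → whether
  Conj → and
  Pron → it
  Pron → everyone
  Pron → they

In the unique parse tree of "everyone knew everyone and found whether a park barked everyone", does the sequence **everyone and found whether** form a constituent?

No

[S [NP [Pron everyone]] [VP [VP [V knew] [NP [Pron everyone]]] [Conj and] [VP [V found] [CP [C whether] [S [NP [Det a] [N park]] [VP [V barked] [NP [Pron everyone]]]]]]]]
The smallest constituent containing 'everyone and found whether' is the VP spanning 'knew everyone and found whether a park barked everyone'; no single node in the tree dominates exactly the given words.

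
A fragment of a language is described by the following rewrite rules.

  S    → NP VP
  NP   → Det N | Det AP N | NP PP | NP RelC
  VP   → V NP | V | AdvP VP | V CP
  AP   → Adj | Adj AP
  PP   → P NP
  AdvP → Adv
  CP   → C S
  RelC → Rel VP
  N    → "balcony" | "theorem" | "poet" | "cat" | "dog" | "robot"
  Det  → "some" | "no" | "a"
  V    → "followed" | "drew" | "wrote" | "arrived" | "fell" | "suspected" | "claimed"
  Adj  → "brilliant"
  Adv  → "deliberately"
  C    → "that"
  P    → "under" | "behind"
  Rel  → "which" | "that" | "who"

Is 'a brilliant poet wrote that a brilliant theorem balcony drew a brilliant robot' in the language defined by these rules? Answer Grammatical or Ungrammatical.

An N word can never sit immediately before an N word in any string this grammar generates, so the substring 'theorem balcony' rules out a derivation.

Ungrammatical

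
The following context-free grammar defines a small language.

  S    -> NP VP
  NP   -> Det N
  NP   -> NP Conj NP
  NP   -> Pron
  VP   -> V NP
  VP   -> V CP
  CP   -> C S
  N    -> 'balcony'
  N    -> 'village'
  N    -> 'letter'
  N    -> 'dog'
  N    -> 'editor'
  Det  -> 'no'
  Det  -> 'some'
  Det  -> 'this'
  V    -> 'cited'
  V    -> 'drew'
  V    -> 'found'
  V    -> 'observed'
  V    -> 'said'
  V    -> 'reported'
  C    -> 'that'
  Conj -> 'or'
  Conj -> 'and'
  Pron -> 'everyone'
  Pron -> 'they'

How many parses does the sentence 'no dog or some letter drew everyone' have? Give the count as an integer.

[S [NP [NP [Det no] [N dog]] [Conj or] [NP [Det some] [N letter]]] [VP [V drew] [NP [Pron everyone]]]]
No rule offers an alternative attachment or grouping for any span, so this is the only derivation.

1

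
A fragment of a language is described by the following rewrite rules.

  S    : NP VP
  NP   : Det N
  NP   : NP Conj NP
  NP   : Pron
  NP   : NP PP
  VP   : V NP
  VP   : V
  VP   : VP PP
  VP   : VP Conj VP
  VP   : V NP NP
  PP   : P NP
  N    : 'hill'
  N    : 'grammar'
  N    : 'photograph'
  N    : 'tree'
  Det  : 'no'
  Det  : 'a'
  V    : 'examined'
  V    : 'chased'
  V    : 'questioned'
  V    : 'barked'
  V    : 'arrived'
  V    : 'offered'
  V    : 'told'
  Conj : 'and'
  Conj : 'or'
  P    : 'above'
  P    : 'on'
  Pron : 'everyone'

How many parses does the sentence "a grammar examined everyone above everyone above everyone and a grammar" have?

9

Two of the 9 distinct bracketings:
[S [NP [Det a] [N grammar]] [VP [V examined] [NP [NP [NP [Pron everyone]] [PP [P above] [NP [NP [Pron everyone]] [PP [P above] [NP [Pron everyone]]]]]] [Conj and] [NP [Det a] [N grammar]]]]]
[S [NP [Det a] [N grammar]] [VP [V examined] [NP [NP [NP [NP [Pron everyone]] [PP [P above] [NP [Pron everyone]]]] [PP [P above] [NP [Pron everyone]]]] [Conj and] [NP [Det a] [N grammar]]]]]
The trees differ in how a recursive rule is bracketed over the same span.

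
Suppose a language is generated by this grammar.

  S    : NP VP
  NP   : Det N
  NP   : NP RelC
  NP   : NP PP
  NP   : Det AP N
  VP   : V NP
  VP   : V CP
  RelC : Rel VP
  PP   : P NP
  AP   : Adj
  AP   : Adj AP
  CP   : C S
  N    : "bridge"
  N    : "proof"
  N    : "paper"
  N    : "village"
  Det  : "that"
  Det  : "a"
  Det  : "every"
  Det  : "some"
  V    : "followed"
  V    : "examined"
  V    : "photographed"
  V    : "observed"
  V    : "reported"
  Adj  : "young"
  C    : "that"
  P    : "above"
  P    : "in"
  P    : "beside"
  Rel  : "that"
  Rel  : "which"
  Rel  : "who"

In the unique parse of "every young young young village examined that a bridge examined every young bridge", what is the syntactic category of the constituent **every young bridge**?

[S [NP [Det every] [AP [Adj young] [AP [Adj young] [AP [Adj young]]]] [N village]] [VP [V examined] [CP [C that] [S [NP [Det a] [N bridge]] [VP [V examined] [NP [Det every] [AP [Adj young]] [N bridge]]]]]]]
The span 'every young bridge' is the NP node built by NP → Det AP N.

NP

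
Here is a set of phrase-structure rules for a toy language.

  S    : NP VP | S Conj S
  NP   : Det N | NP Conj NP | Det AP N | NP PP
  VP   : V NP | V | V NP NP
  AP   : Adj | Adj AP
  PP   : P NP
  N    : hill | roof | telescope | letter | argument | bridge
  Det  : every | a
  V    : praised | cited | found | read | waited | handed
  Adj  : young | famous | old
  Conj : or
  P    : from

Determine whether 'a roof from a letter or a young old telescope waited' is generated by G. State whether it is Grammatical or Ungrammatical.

[S [NP [NP [NP [Det a] [N roof]] [PP [P from] [NP [Det a] [N letter]]]] [Conj or] [NP [Det a] [AP [Adj young] [AP [Adj old]]] [N telescope]]] [VP [V waited]]]
The bracketing above is licensed at every node by one of the given productions, with S at the root.

Grammatical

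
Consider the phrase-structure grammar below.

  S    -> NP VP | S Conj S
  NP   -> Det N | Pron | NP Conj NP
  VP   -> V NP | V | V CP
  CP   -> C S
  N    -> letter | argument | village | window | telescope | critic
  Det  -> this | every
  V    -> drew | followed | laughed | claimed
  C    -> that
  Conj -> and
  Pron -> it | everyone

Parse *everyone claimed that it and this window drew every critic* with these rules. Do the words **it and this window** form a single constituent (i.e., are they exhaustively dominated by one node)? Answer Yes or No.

Yes

[S [NP [Pron everyone]] [VP [V claimed] [CP [C that] [S [NP [NP [Pron it]] [Conj and] [NP [Det this] [N window]]] [VP [V drew] [NP [Det every] [N critic]]]]]]]
The words 'it and this window' are exhaustively dominated by a single NP node (built by NP → NP Conj NP), so they form a constituent.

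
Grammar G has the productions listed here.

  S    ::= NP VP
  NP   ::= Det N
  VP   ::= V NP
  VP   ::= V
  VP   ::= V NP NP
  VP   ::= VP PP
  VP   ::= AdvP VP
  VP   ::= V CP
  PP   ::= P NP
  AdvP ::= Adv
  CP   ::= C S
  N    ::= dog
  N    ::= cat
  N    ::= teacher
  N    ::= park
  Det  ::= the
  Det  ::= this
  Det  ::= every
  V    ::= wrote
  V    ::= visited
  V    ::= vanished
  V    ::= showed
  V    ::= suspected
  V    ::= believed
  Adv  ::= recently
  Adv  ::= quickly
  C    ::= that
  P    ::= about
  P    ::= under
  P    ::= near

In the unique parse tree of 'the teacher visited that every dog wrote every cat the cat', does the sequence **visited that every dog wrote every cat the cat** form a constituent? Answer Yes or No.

Yes

[S [NP [Det the] [N teacher]] [VP [V visited] [CP [C that] [S [NP [Det every] [N dog]] [VP [V wrote] [NP [Det every] [N cat]] [NP [Det the] [N cat]]]]]]]
The words 'visited that every dog wrote every cat the cat' are exhaustively dominated by a single VP node (built by VP → V CP), so they form a constituent.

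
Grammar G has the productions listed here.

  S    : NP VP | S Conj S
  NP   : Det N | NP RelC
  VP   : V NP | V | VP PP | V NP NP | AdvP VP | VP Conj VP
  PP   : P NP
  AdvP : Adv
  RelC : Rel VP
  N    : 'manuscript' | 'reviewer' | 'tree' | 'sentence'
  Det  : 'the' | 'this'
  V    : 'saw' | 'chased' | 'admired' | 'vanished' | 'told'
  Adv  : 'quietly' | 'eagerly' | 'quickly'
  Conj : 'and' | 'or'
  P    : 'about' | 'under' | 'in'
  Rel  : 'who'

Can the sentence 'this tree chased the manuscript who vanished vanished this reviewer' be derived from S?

For S → NP VP, the only prefix that parses as NP is 'this tree', but the remainder 'chased the manuscript who vanished vanished this reviewer' is not a VP under these rules. The alternative S rule S → S Conj S likewise has no satisfying split.

Ungrammatical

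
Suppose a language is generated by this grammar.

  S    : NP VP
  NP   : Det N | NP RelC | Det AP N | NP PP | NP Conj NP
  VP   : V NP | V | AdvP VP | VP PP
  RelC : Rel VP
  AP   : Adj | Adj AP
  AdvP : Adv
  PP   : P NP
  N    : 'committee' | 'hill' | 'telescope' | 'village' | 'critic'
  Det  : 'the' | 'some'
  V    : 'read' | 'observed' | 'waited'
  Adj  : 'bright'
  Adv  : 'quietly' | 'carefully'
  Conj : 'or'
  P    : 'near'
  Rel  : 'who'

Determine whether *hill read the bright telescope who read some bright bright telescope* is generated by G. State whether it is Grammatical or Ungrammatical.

For S → NP VP, no prefix of the string parses as an NP.

Ungrammatical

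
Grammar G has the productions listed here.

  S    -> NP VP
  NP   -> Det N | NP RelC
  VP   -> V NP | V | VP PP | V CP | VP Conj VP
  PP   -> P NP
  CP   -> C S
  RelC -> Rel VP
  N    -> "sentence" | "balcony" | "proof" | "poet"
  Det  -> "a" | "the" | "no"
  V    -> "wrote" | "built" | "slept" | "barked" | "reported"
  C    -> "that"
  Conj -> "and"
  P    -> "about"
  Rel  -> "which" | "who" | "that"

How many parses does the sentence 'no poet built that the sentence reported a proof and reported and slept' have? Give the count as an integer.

5

Two of the 5 distinct bracketings:
[S [NP [Det no] [N poet]] [VP [V built] [CP [C that] [S [NP [Det the] [N sentence]] [VP [VP [V reported] [NP [Det a] [N proof]]] [Conj and] [VP [VP [V reported]] [Conj and] [VP [V slept]]]]]]]]
[S [NP [Det no] [N poet]] [VP [V built] [CP [C that] [S [NP [Det the] [N sentence]] [VP [VP [VP [V reported] [NP [Det a] [N proof]]] [Conj and] [VP [V reported]]] [Conj and] [VP [V slept]]]]]]]
The trees differ in how a recursive rule is bracketed over the same span.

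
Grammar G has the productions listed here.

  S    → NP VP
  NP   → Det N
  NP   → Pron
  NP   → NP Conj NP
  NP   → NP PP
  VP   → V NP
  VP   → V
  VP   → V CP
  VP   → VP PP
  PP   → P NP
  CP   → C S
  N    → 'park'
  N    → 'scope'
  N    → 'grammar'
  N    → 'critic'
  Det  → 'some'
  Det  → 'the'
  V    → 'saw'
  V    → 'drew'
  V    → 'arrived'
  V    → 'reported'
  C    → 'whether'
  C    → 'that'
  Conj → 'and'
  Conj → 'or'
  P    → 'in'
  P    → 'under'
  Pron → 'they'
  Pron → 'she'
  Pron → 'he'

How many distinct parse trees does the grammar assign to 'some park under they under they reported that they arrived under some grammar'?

4

Two of the 4 distinct bracketings:
[S [NP [NP [Det some] [N park]] [PP [P under] [NP [NP [Pron they]] [PP [P under] [NP [Pron they]]]]]] [VP [V reported] [CP [C that] [S [NP [Pron they]] [VP [VP [V arrived]] [PP [P under] [NP [Det some] [N grammar]]]]]]]]
[S [NP [NP [Det some] [N park]] [PP [P under] [NP [NP [Pron they]] [PP [P under] [NP [Pron they]]]]]] [VP [VP [V reported] [CP [C that] [S [NP [Pron they]] [VP [V arrived]]]]] [PP [P under] [NP [Det some] [N grammar]]]]]
The trees differ in how a recursive rule is bracketed over the same span.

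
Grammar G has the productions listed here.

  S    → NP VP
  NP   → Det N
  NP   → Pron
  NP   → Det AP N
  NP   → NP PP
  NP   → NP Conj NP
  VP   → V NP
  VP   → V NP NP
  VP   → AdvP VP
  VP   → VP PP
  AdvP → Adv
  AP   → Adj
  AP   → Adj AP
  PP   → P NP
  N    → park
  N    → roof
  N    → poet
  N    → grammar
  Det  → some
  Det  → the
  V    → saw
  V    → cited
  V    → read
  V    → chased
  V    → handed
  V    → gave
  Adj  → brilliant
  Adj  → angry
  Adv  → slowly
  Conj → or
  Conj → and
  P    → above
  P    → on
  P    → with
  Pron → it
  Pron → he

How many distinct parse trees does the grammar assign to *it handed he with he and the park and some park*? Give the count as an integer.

Two of the 7 distinct bracketings:
[S [NP [Pron it]] [VP [V handed] [NP [NP [Pron he]] [PP [P with] [NP [NP [Pron he]] [Conj and] [NP [NP [Det the] [N park]] [Conj and] [NP [Det some] [N park]]]]]]]]
[S [NP [Pron it]] [VP [V handed] [NP [NP [Pron he]] [PP [P with] [NP [NP [NP [Pron he]] [Conj and] [NP [Det the] [N park]]] [Conj and] [NP [Det some] [N park]]]]]]]
The trees differ in how a recursive rule is bracketed over the same span.

7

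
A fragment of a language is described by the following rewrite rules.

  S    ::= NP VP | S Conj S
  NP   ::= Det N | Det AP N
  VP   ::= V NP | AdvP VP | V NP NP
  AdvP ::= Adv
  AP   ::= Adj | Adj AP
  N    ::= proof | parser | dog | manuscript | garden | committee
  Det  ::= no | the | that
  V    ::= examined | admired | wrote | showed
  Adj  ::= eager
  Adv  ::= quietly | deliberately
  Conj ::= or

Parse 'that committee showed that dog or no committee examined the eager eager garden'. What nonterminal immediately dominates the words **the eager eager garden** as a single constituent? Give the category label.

NP

[S [S [NP [Det that] [N committee]] [VP [V showed] [NP [Det that] [N dog]]]] [Conj or] [S [NP [Det no] [N committee]] [VP [V examined] [NP [Det the] [AP [Adj eager] [AP [Adj eager]]] [N garden]]]]]
The span 'the eager eager garden' is the NP node built by NP → Det AP N.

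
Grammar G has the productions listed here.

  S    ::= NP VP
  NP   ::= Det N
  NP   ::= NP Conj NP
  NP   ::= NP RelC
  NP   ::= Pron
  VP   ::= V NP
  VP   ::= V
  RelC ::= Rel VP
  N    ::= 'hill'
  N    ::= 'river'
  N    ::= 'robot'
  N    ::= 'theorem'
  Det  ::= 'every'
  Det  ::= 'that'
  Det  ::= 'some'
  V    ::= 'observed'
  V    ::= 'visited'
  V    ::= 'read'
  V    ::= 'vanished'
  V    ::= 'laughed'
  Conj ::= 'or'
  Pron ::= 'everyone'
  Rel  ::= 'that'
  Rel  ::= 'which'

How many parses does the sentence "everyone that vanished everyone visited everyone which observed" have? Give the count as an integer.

1

[S [NP [NP [Pron everyone]] [RelC [Rel that] [VP [V vanished] [NP [Pron everyone]]]]] [VP [V visited] [NP [NP [Pron everyone]] [RelC [Rel which] [VP [V observed]]]]]]
No rule offers an alternative attachment or grouping for any span, so this is the only derivation.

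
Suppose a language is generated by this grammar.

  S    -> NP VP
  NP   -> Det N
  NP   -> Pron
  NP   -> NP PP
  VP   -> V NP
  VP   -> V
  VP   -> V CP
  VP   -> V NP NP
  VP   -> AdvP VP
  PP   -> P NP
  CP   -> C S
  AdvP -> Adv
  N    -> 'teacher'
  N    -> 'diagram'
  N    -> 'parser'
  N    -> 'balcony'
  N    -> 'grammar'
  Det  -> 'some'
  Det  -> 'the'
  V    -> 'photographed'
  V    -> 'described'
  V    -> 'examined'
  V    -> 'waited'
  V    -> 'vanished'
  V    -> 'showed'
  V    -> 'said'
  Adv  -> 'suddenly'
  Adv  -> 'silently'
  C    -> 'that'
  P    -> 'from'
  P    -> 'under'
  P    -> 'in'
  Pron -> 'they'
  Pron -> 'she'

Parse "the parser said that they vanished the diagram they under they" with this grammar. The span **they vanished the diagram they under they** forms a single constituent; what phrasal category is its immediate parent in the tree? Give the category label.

CP

S
  NP
    Det: the
    N: parser
  VP
    V: said
    CP
      C: that
      S
        NP
          Pron: they
        VP
          V: vanished
          NP
            Det: the
            N: diagram
          NP
            NP
              Pron: they
            PP
              P: under
              NP
                Pron: they
The span 'they vanished the diagram they under they' is the S node built by S → NP VP.
Its mother is the CP built by CP → C S.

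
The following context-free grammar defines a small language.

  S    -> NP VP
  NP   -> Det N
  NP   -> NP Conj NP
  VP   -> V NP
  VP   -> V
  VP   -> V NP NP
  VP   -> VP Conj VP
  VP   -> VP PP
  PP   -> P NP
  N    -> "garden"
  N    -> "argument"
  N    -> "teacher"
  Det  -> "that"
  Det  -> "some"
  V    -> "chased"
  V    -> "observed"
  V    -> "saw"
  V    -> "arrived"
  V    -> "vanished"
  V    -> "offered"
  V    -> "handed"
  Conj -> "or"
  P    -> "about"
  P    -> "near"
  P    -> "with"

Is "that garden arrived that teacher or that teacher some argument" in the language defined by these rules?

Grammatical

[S [NP [Det that] [N garden]] [VP [V arrived] [NP [NP [Det that] [N teacher]] [Conj or] [NP [Det that] [N teacher]]] [NP [Det some] [N argument]]]]
The bracketing above is licensed at every node by one of the given productions, with S at the root.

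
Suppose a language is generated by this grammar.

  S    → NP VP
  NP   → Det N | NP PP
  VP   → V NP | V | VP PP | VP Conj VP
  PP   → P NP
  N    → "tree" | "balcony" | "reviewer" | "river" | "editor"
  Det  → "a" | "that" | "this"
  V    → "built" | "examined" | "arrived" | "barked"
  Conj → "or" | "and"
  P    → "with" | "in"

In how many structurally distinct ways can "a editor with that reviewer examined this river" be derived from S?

1

[S [NP [NP [Det a] [N editor]] [PP [P with] [NP [Det that] [N reviewer]]]] [VP [V examined] [NP [Det this] [N river]]]]
No rule offers an alternative attachment or grouping for any span, so this is the only derivation.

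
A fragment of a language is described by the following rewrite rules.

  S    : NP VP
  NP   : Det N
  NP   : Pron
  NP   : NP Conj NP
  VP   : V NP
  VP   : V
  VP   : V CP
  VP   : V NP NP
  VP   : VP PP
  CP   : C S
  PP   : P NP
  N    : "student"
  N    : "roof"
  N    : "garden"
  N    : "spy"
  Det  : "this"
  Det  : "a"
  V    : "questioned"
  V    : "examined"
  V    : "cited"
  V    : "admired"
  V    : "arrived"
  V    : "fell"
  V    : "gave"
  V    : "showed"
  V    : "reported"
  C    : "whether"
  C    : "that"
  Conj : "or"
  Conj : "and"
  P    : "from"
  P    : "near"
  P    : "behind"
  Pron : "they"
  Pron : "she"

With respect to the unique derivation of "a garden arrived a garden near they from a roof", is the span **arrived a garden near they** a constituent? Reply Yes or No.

Yes

[S [NP [Det a] [N garden]] [VP [VP [VP [V arrived] [NP [Det a] [N garden]]] [PP [P near] [NP [Pron they]]]] [PP [P from] [NP [Det a] [N roof]]]]]
The words 'arrived a garden near they' are exhaustively dominated by a single VP node (built by VP → VP PP), so they form a constituent.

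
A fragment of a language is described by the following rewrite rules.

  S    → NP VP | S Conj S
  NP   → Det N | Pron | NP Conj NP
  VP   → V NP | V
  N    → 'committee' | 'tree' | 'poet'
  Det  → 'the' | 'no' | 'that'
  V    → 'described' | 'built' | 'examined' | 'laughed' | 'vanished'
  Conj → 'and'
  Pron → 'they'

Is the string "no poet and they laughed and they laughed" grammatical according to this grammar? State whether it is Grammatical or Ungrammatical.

Grammatical

S
  S
    NP
      NP
        Det: no
        N: poet
      Conj: and
      NP
        Pron: they
    VP
      V: laughed
  Conj: and
  S
    NP
      Pron: they
    VP
      V: laughed
Every word is introduced by a lexical rule and the phrasal rules combine the resulting categories into a single S.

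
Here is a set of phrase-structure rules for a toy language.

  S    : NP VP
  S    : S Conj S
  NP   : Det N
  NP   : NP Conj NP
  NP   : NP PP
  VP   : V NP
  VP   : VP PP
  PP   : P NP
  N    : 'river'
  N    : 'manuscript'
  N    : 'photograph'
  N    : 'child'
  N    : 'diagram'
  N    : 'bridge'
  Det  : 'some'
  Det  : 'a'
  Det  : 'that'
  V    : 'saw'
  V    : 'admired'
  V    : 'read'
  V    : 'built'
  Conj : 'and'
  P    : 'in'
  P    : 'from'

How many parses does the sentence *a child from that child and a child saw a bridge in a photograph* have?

Two of the 4 distinct bracketings:
[S [NP [NP [NP [Det a] [N child]] [PP [P from] [NP [Det that] [N child]]]] [Conj and] [NP [Det a] [N child]]] [VP [V saw] [NP [NP [Det a] [N bridge]] [PP [P in] [NP [Det a] [N photograph]]]]]]
[S [NP [NP [NP [Det a] [N child]] [PP [P from] [NP [Det that] [N child]]]] [Conj and] [NP [Det a] [N child]]] [VP [VP [V saw] [NP [Det a] [N bridge]]] [PP [P in] [NP [Det a] [N photograph]]]]]
The difference turns on whether VP → VP PP is used at the relevant span, versus an alternative expansion of VP.

4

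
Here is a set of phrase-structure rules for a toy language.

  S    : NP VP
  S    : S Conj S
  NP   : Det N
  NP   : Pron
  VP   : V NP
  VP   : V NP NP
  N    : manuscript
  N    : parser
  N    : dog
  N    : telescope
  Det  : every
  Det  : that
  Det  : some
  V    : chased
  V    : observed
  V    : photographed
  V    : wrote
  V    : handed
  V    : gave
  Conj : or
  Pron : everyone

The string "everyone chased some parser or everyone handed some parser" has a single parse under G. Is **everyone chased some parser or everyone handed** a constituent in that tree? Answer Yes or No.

[S [S [NP [Pron everyone]] [VP [V chased] [NP [Det some] [N parser]]]] [Conj or] [S [NP [Pron everyone]] [VP [V handed] [NP [Det some] [N parser]]]]]
The smallest constituent containing 'everyone chased some parser or everyone handed' is the S spanning 'everyone chased some parser or everyone handed some parser'; no single node in the tree dominates exactly the given words.

No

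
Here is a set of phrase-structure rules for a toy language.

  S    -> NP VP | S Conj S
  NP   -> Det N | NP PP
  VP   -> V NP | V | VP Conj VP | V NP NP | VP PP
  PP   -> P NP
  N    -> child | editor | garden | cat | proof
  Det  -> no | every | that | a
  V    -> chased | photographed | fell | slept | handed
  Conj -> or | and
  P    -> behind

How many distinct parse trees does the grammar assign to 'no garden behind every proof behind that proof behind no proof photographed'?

Two of the 5 distinct bracketings:
[S [NP [NP [Det no] [N garden]] [PP [P behind] [NP [NP [Det every] [N proof]] [PP [P behind] [NP [NP [Det that] [N proof]] [PP [P behind] [NP [Det no] [N proof]]]]]]]] [VP [V photographed]]]
[S [NP [NP [Det no] [N garden]] [PP [P behind] [NP [NP [NP [Det every] [N proof]] [PP [P behind] [NP [Det that] [N proof]]]] [PP [P behind] [NP [Det no] [N proof]]]]]] [VP [V photographed]]]
The trees differ in how a recursive rule is bracketed over the same span.

5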